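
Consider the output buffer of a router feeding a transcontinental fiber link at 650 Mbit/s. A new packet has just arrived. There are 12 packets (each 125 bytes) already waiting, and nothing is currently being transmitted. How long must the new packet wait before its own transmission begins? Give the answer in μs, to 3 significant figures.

Each queued packet: L/R = 1000/650000000 = 1.53846 μs.
12 queued → 18.4615 μs.
Queuing delay = 18.5 μs.

18.5 μs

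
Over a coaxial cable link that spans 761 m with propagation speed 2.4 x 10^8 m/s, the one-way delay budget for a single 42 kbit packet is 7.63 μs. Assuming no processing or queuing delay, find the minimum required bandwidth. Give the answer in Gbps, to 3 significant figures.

9.42 Gbps

Propagation delay = 761 / 240000000 = 3.17083 μs.
Transmission budget = 7.63 − 3.17083 = 4.45917 μs.
R ≥ L / t_tx = 42000 bits / 4.45917e-06 s = 9.42 Gbps.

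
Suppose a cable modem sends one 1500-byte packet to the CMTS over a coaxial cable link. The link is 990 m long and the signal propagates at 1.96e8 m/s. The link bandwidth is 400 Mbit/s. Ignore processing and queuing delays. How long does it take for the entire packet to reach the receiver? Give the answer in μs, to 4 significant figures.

L = 1500 × 8 = 12000 bits.
Transmission delay = L/R = 12000 / 400000000 = 30 μs.
Propagation delay = d/s = 990 m / 196000000 m/s = 5.05102 μs.
Total = 35.05 μs.

35.05 μs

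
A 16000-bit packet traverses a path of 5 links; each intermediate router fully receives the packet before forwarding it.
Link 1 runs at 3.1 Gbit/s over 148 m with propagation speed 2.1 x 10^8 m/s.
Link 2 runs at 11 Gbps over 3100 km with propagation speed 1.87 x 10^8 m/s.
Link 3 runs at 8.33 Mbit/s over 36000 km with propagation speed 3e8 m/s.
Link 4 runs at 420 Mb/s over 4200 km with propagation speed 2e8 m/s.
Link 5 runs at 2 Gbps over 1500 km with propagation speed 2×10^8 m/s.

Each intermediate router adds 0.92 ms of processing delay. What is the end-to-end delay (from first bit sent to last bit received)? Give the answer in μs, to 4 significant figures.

170700 μs

Transmission delays (L/R per hop): 5.16129, 1.45455, 1920.77, 38.0952, 8 μs; sum = 1973.48 μs.
Propagation delays (d/s per hop): 0.704762, 16577.5, 120000, 21000, 7500 μs; sum = 165078 μs.
Processing at 4 router(s): 4 × 0.92 ms = 3680 μs.
End-to-end = 170700 μs.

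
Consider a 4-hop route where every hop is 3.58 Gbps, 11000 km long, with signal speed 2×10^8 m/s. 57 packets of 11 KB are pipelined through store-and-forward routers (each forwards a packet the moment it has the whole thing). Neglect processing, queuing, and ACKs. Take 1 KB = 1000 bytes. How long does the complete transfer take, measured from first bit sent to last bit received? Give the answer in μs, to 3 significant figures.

Per-hop transmission t_tx = L/R = 88000/3580000000 = 24.581 μs.
Per-hop propagation t_prop = 11000000/200000000 = 55000 μs.
Pipeline fill: first packet needs 4·t_tx to clear all hops; remaining 56 packets each add one t_tx.
Total = (4+57-1)·t_tx + 4·t_prop = 60·24.581 + 4·55000 = 221000 μs.

221000 μs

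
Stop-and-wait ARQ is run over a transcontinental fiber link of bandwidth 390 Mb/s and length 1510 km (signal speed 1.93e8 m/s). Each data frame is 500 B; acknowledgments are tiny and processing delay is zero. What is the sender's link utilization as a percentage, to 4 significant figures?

t_tx = L/R = 4000/390000000 = 1.02564e-05 s.
t_prop = 1510000/193000000 = 0.00782383 s; RTT = 0.0156477 s.
Cycle = t_tx + RTT = 0.0156579 s.
Utilization = t_tx / cycle = 1.02564e-05/0.0156579 = 0.06550 %.

0.06550 %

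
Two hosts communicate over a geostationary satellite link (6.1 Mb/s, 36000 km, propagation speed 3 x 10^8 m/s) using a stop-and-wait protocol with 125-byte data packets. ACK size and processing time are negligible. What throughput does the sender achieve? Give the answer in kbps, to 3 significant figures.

4.16 kbps

t_tx = L/R = 1000/6100000 = 0.000163934 s.
t_prop = 36000000/300000000 = 0.12 s; RTT = 0.24 s.
Cycle = t_tx + RTT = 0.240164 s.
Throughput = L / cycle = 1000 / 0.240164 = 4.16 kbps.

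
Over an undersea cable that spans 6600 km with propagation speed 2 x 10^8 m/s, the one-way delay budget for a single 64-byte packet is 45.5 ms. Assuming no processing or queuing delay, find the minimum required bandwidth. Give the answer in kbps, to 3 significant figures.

41.0 kbps

L = 512 bits.
Propagation delay = 6600000 / 200000000 = 33 ms.
Transmission budget = 45.5 − 33 = 12.5 ms.
R ≥ L / t_tx = 512 bits / 0.0125 s = 41.0 kbps.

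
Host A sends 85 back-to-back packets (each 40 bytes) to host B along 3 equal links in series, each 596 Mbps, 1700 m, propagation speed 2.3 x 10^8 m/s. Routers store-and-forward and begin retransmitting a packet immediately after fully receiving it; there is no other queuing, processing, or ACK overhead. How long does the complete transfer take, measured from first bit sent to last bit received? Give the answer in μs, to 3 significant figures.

Per-hop transmission t_tx = L/R = 320/596000000 = 0.536913 μs.
Per-hop propagation t_prop = 1700/2.3e+08 = 7.3913 μs.
Pipeline fill: first packet needs 3·t_tx to clear all hops; remaining 84 packets each add one t_tx.
Total = (3+85-1)·t_tx + 3·t_prop = 87·0.536913 + 3·7.3913 = 68.9 μs.

68.9 μs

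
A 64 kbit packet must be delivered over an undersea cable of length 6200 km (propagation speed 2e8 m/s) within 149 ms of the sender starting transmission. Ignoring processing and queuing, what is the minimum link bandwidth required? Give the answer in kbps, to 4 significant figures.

Propagation delay = 6200000 / 200000000 = 31 ms.
Transmission budget = 149 − 31 = 118 ms.
R ≥ L / t_tx = 64000 bits / 0.118 s = 542.4 kbps.

542.4 kbps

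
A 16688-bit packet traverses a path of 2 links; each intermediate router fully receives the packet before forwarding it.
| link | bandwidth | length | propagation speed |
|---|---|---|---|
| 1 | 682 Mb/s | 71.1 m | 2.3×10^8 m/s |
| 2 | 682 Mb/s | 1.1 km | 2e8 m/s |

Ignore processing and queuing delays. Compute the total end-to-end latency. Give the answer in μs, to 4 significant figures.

54.75 μs

Transmission delay per hop = L/R = 16688/682000000 = 24.4692 μs; 2 hops → 48.9384 μs.
Propagation delays (d/s per hop): 0.30913, 5.5 μs; sum = 5.80913 μs.
End-to-end = 54.75 μs.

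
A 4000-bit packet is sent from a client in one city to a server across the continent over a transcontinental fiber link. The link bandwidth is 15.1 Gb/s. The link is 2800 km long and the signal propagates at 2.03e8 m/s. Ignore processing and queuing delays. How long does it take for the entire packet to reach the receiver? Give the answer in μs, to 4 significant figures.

Transmission delay = L/R = 4000 / 15100000000 = 0.264901 μs.
Propagation delay = d/s = 2800000 m / 2.03e+08 m/s = 13793.1 μs.
Total = 13790 μs.

13790 μs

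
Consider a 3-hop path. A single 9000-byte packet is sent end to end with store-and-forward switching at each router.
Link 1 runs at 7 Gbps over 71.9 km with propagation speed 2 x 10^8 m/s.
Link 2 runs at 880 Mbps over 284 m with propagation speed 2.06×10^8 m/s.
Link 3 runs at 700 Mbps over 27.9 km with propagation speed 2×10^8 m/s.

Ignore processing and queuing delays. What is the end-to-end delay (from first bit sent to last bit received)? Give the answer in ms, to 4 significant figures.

L = 9000 × 8 = 72000 bits.
Transmission delays (L/R per hop): 0.0102857, 0.0818182, 0.102857 ms; sum = 0.194961 ms.
Propagation delays (d/s per hop): 0.3595, 0.00137864, 0.1395 ms; sum = 0.500379 ms.
End-to-end = 0.6953 ms.

0.6953 ms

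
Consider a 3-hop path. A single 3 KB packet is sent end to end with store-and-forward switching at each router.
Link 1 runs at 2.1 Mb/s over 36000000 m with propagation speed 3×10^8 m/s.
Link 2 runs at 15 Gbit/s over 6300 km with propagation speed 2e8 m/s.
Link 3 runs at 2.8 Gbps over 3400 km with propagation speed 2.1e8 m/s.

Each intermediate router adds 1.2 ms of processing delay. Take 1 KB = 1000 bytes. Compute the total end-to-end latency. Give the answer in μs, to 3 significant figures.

182000 μs

L = 24000 bits.
Transmission delays (L/R per hop): 11428.6, 1.6, 8.57143 μs; sum = 11438.7 μs.
Propagation delays (d/s per hop): 120000, 31500, 16190.5 μs; sum = 167690 μs.
Processing at 2 router(s): 2 × 1.2 ms = 2400 μs.
End-to-end = 182000 μs.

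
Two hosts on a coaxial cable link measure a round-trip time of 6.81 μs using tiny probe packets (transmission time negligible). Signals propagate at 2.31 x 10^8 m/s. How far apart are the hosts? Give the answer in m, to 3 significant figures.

787 m

One-way propagation = RTT/2 = 3.405 μs.
d = s × t = 231000000 × 3.405e-06 = 787 m.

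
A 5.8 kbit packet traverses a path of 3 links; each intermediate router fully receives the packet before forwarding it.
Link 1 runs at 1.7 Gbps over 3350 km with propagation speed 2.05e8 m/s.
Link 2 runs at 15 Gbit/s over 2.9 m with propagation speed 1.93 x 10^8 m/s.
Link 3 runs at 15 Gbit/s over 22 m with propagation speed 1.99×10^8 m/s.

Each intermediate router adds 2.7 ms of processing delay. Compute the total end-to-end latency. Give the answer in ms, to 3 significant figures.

21.7 ms

L = 5800 bits.
Transmission delays (L/R per hop): 0.00341176, 0.000386667, 0.000386667 ms; sum = 0.0041851 ms.
Propagation delays (d/s per hop): 16.3415, 1.50259e-05, 0.000110553 ms; sum = 16.3416 ms.
Processing at 2 router(s): 2 × 2.7 ms = 5.4 ms.
End-to-end = 21.7 ms.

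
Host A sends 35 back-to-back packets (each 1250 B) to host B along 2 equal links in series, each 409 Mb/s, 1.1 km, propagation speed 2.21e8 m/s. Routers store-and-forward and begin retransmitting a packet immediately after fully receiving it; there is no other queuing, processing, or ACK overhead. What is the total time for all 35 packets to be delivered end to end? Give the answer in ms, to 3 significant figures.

0.890 ms

Per-hop transmission t_tx = L/R = 10000/409000000 = 0.0244499 ms.
Per-hop propagation t_prop = 1100/221000000 = 0.00497738 ms.
Pipeline fill: first packet needs 2·t_tx to clear all hops; remaining 34 packets each add one t_tx.
Total = (2+35-1)·t_tx + 2·t_prop = 36·0.0244499 + 2·0.00497738 = 0.890 ms.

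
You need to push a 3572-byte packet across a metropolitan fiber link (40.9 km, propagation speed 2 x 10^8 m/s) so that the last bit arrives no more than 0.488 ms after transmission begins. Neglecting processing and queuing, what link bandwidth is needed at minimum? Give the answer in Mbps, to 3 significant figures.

101 Mbps

L = 28576 bits.
Propagation delay = 40900 / 200000000 = 0.2045 ms.
Transmission budget = 0.488 − 0.2045 = 0.2835 ms.
R ≥ L / t_tx = 28576 bits / 0.0002835 s = 101 Mbps.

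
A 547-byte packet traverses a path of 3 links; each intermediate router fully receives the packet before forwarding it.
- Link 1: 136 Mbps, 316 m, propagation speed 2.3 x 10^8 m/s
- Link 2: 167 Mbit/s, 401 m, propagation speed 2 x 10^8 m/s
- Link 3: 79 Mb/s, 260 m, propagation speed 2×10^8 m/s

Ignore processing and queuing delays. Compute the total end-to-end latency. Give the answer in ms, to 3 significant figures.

0.118 ms

L = 547 × 8 = 4376 bits.
Transmission delays (L/R per hop): 0.0321765, 0.0262036, 0.0553924 ms; sum = 0.113772 ms.
Propagation delays (d/s per hop): 0.00137391, 0.002005, 0.0013 ms; sum = 0.00467891 ms.
End-to-end = 0.118 ms.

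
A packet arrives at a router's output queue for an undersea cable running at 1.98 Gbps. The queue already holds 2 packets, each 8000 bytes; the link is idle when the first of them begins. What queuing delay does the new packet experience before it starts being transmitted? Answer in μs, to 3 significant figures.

Each queued packet: L/R = 64000/1980000000 = 32.3232 μs.
2 queued → 64.6465 μs.
Queuing delay = 64.6 μs.

64.6 μs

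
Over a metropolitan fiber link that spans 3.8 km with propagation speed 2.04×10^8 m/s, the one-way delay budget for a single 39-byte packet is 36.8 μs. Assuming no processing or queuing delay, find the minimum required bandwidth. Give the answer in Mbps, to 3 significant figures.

L = 312 bits.
Propagation delay = 3800 / 204000000 = 18.6275 μs.
Transmission budget = 36.8 − 18.6275 = 18.1725 μs.
R ≥ L / t_tx = 312 bits / 1.81725e-05 s = 17.2 Mbps.

17.2 Mbps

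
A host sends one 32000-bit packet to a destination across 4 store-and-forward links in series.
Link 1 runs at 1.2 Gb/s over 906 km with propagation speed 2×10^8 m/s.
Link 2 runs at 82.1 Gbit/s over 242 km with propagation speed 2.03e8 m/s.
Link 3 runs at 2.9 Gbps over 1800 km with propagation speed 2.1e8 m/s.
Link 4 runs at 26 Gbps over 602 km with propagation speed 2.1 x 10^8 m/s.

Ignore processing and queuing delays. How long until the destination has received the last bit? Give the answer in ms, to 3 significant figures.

17.2 ms

Transmission delays (L/R per hop): 0.0266667, 0.000389769, 0.0110345, 0.00123077 ms; sum = 0.0393217 ms.
Propagation delays (d/s per hop): 4.53, 1.19212, 8.57143, 2.86667 ms; sum = 17.1602 ms.
End-to-end = 17.2 ms.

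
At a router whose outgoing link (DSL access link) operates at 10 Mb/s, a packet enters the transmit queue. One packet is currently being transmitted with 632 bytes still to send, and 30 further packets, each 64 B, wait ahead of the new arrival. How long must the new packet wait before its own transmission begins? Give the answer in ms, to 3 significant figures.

2.04 ms

Each queued packet: L/R = 512/10000000 = 0.0512 ms.
30 queued → 1.536 ms.
Plus remaining 5056 bits of current packet: 0.5056 ms.
Queuing delay = 2.04 ms.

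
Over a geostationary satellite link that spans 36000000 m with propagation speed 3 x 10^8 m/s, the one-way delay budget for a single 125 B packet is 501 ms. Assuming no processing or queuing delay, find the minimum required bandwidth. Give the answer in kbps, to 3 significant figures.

2.62 kbps

L = 1000 bits.
Propagation delay = 36000000 / 300000000 = 120 ms.
Transmission budget = 501 − 120 = 381 ms.
R ≥ L / t_tx = 1000 bits / 0.381 s = 2.62 kbps.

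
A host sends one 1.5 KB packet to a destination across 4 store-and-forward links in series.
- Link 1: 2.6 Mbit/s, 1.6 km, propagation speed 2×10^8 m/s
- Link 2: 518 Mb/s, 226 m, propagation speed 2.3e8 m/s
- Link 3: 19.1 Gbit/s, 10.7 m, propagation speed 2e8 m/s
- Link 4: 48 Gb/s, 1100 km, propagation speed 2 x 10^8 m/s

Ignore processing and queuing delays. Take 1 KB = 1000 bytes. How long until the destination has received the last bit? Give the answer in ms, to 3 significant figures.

10.1 ms

L = 12000 bits.
Transmission delays (L/R per hop): 4.61538, 0.023166, 0.000628272, 0.00025 ms; sum = 4.63943 ms.
Propagation delays (d/s per hop): 0.008, 0.000982609, 5.35e-05, 5.5 ms; sum = 5.50904 ms.
End-to-end = 10.1 ms.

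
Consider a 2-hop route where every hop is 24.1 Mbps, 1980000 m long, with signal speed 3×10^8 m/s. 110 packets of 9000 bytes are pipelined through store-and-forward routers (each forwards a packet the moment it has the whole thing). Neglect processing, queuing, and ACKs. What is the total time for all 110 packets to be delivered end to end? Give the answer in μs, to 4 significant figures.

344800 μs

Per-hop transmission t_tx = L/R = 72000/24100000 = 2987.55 μs.
Per-hop propagation t_prop = 1980000/300000000 = 6600 μs.
Pipeline fill: first packet needs 2·t_tx to clear all hops; remaining 109 packets each add one t_tx.
Total = (2+110-1)·t_tx + 2·t_prop = 111·2987.55 + 2·6600 = 344800 μs.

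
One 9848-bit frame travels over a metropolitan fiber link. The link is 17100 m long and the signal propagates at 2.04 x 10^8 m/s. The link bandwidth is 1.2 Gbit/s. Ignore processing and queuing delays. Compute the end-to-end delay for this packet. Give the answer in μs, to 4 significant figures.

Transmission delay = L/R = 9848 / 1200000000 = 8.20667 μs.
Propagation delay = d/s = 17100 m / 204000000 m/s = 83.8235 μs.
Total = 92.03 μs.

92.03 μs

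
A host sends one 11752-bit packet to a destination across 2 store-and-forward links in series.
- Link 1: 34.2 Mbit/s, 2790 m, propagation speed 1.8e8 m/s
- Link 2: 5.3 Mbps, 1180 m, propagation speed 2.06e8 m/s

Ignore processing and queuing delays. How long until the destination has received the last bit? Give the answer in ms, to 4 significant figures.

Transmission delays (L/R per hop): 0.343626, 2.21736 ms; sum = 2.56098 ms.
Propagation delays (d/s per hop): 0.0155, 0.00572816 ms; sum = 0.0212282 ms.
End-to-end = 2.582 ms.

2.582 ms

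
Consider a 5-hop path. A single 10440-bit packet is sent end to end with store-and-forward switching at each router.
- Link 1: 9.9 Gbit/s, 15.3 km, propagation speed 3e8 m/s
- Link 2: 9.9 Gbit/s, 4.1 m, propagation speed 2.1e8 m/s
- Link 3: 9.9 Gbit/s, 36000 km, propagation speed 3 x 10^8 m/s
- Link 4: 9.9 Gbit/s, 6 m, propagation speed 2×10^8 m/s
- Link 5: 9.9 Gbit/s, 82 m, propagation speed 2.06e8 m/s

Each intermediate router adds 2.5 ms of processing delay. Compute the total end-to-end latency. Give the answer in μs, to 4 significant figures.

Transmission delay per hop = L/R = 10440/9900000000 = 1.05455 μs; 5 hops → 5.27273 μs.
Propagation delays (d/s per hop): 51, 0.0195238, 120000, 0.03, 0.398058 μs; sum = 120051 μs.
Processing at 4 router(s): 4 × 2.5 ms = 10000 μs.
End-to-end = 130100 μs.

130100 μs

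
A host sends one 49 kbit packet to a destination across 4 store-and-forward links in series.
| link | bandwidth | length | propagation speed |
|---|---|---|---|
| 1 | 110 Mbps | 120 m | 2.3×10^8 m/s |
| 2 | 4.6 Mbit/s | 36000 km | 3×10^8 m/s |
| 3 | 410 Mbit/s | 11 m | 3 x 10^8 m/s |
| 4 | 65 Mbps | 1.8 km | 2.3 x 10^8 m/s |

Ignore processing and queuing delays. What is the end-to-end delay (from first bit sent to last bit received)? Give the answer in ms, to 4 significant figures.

132.0 ms

L = 49000 bits.
Transmission delays (L/R per hop): 0.445455, 10.6522, 0.119512, 0.753846 ms; sum = 11.971 ms.
Propagation delays (d/s per hop): 0.000521739, 120, 3.66667e-05, 0.00782609 ms; sum = 120.008 ms.
End-to-end = 132.0 ms.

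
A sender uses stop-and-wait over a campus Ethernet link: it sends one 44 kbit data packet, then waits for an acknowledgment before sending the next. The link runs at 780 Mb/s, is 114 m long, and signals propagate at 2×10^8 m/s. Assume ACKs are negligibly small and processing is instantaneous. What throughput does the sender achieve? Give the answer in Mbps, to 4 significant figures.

764.5 Mbps

t_tx = L/R = 44000/780000000 = 5.64103e-05 s.
t_prop = 114/200000000 = 5.7e-07 s; RTT = 1.14e-06 s.
Cycle = t_tx + RTT = 5.75503e-05 s.
Throughput = L / cycle = 44000 / 5.75503e-05 = 764.5 Mbps.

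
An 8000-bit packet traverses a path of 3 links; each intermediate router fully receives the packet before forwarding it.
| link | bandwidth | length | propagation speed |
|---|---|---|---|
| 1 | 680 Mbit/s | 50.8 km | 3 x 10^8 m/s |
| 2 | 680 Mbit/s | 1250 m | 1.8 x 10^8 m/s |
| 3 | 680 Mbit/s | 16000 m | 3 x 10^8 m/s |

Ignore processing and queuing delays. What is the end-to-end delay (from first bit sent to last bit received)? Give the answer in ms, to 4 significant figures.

Transmission delay per hop = L/R = 8000/680000000 = 0.0117647 ms; 3 hops → 0.0352941 ms.
Propagation delays (d/s per hop): 0.169333, 0.00694444, 0.0533333 ms; sum = 0.229611 ms.
End-to-end = 0.2649 ms.

0.2649 ms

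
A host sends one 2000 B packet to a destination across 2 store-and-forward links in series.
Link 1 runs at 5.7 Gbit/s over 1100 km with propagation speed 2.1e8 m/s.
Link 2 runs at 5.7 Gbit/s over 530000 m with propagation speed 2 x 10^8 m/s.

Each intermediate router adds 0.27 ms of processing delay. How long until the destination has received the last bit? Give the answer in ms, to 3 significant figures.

8.16 ms

L = 2000 × 8 = 16000 bits.
Transmission delay per hop = L/R = 16000/5700000000 = 0.00280702 ms; 2 hops → 0.00561404 ms.
Propagation delays (d/s per hop): 5.2381, 2.65 ms; sum = 7.8881 ms.
Processing at 1 router(s): 1 × 0.27 ms = 0.27 ms.
End-to-end = 8.16 ms.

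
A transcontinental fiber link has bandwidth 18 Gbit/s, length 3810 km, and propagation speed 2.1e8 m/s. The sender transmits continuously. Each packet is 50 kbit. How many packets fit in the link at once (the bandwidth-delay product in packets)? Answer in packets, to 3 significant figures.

Propagation delay = 3810000 / 210000000 = 0.0181429 s.
BDP = R × t_prop = 18000000000 × 0.0181429 = 326571000 bits.
In packets of 50000 bits: 6530 packets.

6530 packets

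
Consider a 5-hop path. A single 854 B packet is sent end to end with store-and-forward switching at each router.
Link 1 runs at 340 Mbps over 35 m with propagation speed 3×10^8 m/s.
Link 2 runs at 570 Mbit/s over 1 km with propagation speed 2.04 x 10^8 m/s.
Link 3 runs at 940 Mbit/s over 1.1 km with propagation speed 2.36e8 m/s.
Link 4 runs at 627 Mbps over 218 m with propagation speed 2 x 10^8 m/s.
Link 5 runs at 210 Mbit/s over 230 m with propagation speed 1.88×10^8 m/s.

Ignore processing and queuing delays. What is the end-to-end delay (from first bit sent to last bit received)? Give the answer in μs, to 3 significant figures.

94.8 μs

L = 854 × 8 = 6832 bits.
Transmission delays (L/R per hop): 20.0941, 11.986, 7.26809, 10.8963, 32.5333 μs; sum = 82.7778 μs.
Propagation delays (d/s per hop): 0.116667, 4.90196, 4.66102, 1.09, 1.2234 μs; sum = 11.993 μs.
End-to-end = 94.8 μs.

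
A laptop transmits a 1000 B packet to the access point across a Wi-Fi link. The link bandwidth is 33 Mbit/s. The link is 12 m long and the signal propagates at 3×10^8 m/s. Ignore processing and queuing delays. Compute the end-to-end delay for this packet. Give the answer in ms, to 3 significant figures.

0.242 ms

L = 1000 × 8 = 8000 bits.
Transmission delay = L/R = 8000 / 33000000 = 0.242424 ms.
Propagation delay = d/s = 12 m / 300000000 m/s = 4e-05 ms.
Total = 0.242 ms.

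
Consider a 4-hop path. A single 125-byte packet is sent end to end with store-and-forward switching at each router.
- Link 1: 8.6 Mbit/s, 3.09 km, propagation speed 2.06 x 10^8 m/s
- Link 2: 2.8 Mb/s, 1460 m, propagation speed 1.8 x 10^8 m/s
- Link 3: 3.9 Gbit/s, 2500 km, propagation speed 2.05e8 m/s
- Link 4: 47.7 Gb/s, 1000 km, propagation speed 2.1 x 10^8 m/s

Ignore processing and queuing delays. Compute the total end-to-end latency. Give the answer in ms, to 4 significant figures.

L = 125 × 8 = 1000 bits.
Transmission delays (L/R per hop): 0.116279, 0.357143, 0.00025641, 2.09644e-05 ms; sum = 0.473699 ms.
Propagation delays (d/s per hop): 0.015, 0.00811111, 12.1951, 4.7619 ms; sum = 16.9801 ms.
End-to-end = 17.45 ms.

17.45 ms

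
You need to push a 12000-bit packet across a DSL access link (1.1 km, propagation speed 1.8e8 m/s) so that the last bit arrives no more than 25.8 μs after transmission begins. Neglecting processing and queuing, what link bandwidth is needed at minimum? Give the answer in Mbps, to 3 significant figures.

Propagation delay = 1100 / 180000000 = 6.11111 μs.
Transmission budget = 25.8 − 6.11111 = 19.6889 μs.
R ≥ L / t_tx = 12000 bits / 1.96889e-05 s = 609 Mbps.

609 Mbps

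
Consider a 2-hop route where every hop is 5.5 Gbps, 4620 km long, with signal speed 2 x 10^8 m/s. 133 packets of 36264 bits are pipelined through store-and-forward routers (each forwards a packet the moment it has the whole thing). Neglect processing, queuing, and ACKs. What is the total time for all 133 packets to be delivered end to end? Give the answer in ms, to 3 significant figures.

Per-hop transmission t_tx = L/R = 36264/5500000000 = 0.00659345 ms.
Per-hop propagation t_prop = 4620000/200000000 = 23.1 ms.
Pipeline fill: first packet needs 2·t_tx to clear all hops; remaining 132 packets each add one t_tx.
Total = (2+133-1)·t_tx + 2·t_prop = 134·0.00659345 + 2·23.1 = 47.1 ms.

47.1 ms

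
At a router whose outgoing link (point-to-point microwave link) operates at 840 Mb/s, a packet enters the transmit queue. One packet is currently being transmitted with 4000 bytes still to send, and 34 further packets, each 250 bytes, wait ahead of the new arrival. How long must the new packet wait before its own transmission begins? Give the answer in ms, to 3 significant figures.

Each queued packet: L/R = 2000/840000000 = 0.00238095 ms.
34 queued → 0.0809524 ms.
Plus remaining 32000 bits of current packet: 0.0380952 ms.
Queuing delay = 0.119 ms.

0.119 ms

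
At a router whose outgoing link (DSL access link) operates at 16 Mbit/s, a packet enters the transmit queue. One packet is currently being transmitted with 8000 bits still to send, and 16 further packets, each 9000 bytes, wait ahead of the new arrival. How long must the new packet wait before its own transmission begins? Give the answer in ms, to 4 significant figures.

Each queued packet: L/R = 72000/16000000 = 4.5 ms.
16 queued → 72 ms.
Plus remaining 8000 bits of current packet: 0.5 ms.
Queuing delay = 72.50 ms.

72.50 ms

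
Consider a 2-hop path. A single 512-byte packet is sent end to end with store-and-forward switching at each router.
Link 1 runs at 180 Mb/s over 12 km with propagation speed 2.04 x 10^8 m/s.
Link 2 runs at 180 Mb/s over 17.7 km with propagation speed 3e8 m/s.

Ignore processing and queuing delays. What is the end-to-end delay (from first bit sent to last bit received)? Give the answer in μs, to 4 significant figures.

163.3 μs

L = 512 × 8 = 4096 bits.
Transmission delay per hop = L/R = 4096/180000000 = 22.7556 μs; 2 hops → 45.5111 μs.
Propagation delays (d/s per hop): 58.8235, 59 μs; sum = 117.824 μs.
End-to-end = 163.3 μs.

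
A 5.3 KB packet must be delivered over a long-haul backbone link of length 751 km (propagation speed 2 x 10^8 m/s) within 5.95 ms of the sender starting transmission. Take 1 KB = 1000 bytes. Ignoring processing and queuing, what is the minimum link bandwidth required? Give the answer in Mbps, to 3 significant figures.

L = 42400 bits.
Propagation delay = 751000 / 200000000 = 3.755 ms.
Transmission budget = 5.95 − 3.755 = 2.195 ms.
R ≥ L / t_tx = 42400 bits / 0.002195 s = 19.3 Mbps.

19.3 Mbps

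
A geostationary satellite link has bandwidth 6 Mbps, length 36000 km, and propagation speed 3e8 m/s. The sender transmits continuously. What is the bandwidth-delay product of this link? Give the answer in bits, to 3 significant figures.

720000 bits

Propagation delay = 36000000 / 300000000 = 0.12 s.
BDP = R × t_prop = 6000000 × 0.12 = 720000 bits.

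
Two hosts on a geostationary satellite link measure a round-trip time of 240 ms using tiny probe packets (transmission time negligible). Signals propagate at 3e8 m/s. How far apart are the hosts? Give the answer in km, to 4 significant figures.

36000 km

One-way propagation = RTT/2 = 120 ms.
d = s × t = 300000000 × 0.12 = 36000 km.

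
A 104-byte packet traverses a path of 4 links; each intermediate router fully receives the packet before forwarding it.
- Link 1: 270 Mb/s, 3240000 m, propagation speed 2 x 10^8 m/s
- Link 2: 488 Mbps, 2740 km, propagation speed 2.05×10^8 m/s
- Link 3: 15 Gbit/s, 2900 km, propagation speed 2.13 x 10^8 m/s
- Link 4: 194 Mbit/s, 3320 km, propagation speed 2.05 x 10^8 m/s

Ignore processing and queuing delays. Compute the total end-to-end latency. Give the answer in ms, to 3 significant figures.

59.4 ms

L = 104 × 8 = 832 bits.
Transmission delays (L/R per hop): 0.00308148, 0.00170492, 5.54667e-05, 0.00428866 ms; sum = 0.00913053 ms.
Propagation delays (d/s per hop): 16.2, 13.3659, 13.615, 16.1951 ms; sum = 59.376 ms.
End-to-end = 59.4 ms.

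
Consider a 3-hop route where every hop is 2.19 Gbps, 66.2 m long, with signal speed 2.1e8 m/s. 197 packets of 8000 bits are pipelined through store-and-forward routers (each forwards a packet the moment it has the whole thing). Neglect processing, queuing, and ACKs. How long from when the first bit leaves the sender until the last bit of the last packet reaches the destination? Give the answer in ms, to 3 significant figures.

Per-hop transmission t_tx = L/R = 8000/2190000000 = 0.00365297 ms.
Per-hop propagation t_prop = 66.2/210000000 = 0.000315238 ms.
Pipeline fill: first packet needs 3·t_tx to clear all hops; remaining 196 packets each add one t_tx.
Total = (3+197-1)·t_tx + 3·t_prop = 199·0.00365297 + 3·0.000315238 = 0.728 ms.

0.728 ms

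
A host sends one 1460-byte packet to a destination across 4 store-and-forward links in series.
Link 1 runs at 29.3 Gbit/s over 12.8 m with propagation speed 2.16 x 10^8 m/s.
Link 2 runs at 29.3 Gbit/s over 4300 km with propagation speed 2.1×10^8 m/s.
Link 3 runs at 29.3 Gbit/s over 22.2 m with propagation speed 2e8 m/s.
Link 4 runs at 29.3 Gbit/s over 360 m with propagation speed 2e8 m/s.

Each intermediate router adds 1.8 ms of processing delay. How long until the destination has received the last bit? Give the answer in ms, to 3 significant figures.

L = 1460 × 8 = 11680 bits.
Transmission delay per hop = L/R = 11680/29300000000 = 0.000398635 ms; 4 hops → 0.00159454 ms.
Propagation delays (d/s per hop): 5.92593e-05, 20.4762, 0.000111, 0.0018 ms; sum = 20.4782 ms.
Processing at 3 router(s): 3 × 1.8 ms = 5.4 ms.
End-to-end = 25.9 ms.

25.9 ms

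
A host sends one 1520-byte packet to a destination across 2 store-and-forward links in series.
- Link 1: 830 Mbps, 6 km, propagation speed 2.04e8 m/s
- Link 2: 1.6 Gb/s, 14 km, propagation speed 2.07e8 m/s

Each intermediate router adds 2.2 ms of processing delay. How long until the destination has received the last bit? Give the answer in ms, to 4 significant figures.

L = 1520 × 8 = 12160 bits.
Transmission delays (L/R per hop): 0.0146506, 0.0076 ms; sum = 0.0222506 ms.
Propagation delays (d/s per hop): 0.0294118, 0.0676329 ms; sum = 0.0970446 ms.
Processing at 1 router(s): 1 × 2.2 ms = 2.2 ms.
End-to-end = 2.319 ms.

2.319 ms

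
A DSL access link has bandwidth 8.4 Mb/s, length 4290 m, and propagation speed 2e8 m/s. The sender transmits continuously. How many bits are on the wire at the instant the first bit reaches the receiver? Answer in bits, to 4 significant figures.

Propagation delay = 4290 / 200000000 = 2.145e-05 s.
BDP = R × t_prop = 8400000 × 2.145e-05 = 180.18 bits.

180.2 bits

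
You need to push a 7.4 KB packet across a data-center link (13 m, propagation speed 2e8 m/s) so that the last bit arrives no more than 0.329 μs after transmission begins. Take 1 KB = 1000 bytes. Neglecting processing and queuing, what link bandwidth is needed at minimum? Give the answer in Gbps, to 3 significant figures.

224 Gbps

L = 59200 bits.
Propagation delay = 13 / 200000000 = 0.065 μs.
Transmission budget = 0.329 − 0.065 = 0.264 μs.
R ≥ L / t_tx = 59200 bits / 2.64e-07 s = 224 Gbps.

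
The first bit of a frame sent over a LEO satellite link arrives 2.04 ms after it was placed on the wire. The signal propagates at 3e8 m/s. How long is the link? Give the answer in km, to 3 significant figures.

d = s × t_prop = 300000000 × 0.00204 = 612 km.

612 km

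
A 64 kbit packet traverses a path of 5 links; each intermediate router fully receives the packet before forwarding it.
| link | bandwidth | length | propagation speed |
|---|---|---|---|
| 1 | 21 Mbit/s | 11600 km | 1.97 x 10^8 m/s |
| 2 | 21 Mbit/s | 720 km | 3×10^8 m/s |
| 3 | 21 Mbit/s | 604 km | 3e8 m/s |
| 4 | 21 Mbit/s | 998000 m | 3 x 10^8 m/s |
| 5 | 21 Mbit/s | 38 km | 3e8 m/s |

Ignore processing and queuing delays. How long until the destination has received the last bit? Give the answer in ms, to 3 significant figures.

L = 64000 bits.
Transmission delay per hop = L/R = 64000/21000000 = 3.04762 ms; 5 hops → 15.2381 ms.
Propagation delays (d/s per hop): 58.8832, 2.4, 2.01333, 3.32667, 0.126667 ms; sum = 66.7499 ms.
End-to-end = 82.0 ms.

82.0 ms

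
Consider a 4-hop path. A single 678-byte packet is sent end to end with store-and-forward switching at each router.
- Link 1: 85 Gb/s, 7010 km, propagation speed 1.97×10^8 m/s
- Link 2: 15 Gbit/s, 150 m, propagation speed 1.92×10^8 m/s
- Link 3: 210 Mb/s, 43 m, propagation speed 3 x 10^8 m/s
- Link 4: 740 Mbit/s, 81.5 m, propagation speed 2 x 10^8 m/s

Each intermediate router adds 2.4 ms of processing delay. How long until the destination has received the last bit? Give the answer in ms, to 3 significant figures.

L = 678 × 8 = 5424 bits.
Transmission delays (L/R per hop): 6.38118e-05, 0.0003616, 0.0258286, 0.00732973 ms; sum = 0.0335837 ms.
Propagation delays (d/s per hop): 35.5838, 0.00078125, 0.000143333, 0.0004075 ms; sum = 35.5851 ms.
Processing at 3 router(s): 3 × 2.4 ms = 7.2 ms.
End-to-end = 42.8 ms.

42.8 ms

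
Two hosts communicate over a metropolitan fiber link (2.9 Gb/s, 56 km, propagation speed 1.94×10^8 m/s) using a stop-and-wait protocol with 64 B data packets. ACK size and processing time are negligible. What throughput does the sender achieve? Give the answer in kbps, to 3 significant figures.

t_tx = L/R = 512/2900000000 = 1.76552e-07 s.
t_prop = 56000/194000000 = 0.00028866 s; RTT = 0.00057732 s.
Cycle = t_tx + RTT = 0.000577496 s.
Throughput = L / cycle = 512 / 0.000577496 = 887 kbps.

887 kbps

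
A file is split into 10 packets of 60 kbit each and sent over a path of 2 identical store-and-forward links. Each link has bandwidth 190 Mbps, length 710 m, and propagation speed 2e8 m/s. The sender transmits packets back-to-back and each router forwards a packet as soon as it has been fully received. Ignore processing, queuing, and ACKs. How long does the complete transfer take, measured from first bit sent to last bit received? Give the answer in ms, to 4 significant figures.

Per-hop transmission t_tx = L/R = 60000/190000000 = 0.315789 ms.
Per-hop propagation t_prop = 710/200000000 = 0.00355 ms.
Pipeline fill: first packet needs 2·t_tx to clear all hops; remaining 9 packets each add one t_tx.
Total = (2+10-1)·t_tx + 2·t_prop = 11·0.315789 + 2·0.00355 = 3.481 ms.

3.481 ms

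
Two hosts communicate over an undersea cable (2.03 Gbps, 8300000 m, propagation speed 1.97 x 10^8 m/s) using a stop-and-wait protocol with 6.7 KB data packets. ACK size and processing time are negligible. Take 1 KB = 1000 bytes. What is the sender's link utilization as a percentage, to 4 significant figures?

t_tx = L/R = 53600/2.03e+09 = 2.64039e-05 s.
t_prop = 8300000/197000000 = 0.042132 s; RTT = 0.084264 s.
Cycle = t_tx + RTT = 0.0842904 s.
Utilization = t_tx / cycle = 2.64039e-05/0.0842904 = 0.03132 %.

0.03132 %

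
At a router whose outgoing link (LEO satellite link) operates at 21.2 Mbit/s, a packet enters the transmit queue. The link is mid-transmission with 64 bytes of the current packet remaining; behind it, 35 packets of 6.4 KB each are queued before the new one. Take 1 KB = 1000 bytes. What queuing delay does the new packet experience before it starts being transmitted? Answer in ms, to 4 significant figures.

Each queued packet: L/R = 51200/21200000 = 2.41509 ms.
35 queued → 84.5283 ms.
Plus remaining 512 bits of current packet: 0.0241509 ms.
Queuing delay = 84.55 ms.

84.55 ms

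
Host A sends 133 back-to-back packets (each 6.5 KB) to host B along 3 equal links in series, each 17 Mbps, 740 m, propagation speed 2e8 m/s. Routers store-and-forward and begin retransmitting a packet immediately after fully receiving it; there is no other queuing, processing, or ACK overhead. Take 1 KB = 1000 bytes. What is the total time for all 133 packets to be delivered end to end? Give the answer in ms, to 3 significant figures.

413 ms

Per-hop transmission t_tx = L/R = 52000/17000000 = 3.05882 ms.
Per-hop propagation t_prop = 740/200000000 = 0.0037 ms.
Pipeline fill: first packet needs 3·t_tx to clear all hops; remaining 132 packets each add one t_tx.
Total = (3+133-1)·t_tx + 3·t_prop = 135·3.05882 + 3·0.0037 = 413 ms.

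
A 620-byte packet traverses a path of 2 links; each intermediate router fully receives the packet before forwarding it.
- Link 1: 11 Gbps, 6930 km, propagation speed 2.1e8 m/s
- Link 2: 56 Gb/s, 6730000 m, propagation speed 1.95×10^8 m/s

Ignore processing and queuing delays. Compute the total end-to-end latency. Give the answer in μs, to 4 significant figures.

L = 620 × 8 = 4960 bits.
Transmission delays (L/R per hop): 0.450909, 0.0885714 μs; sum = 0.539481 μs.
Propagation delays (d/s per hop): 33000, 34512.8 μs; sum = 67512.8 μs.
End-to-end = 67510 μs.

67510 μs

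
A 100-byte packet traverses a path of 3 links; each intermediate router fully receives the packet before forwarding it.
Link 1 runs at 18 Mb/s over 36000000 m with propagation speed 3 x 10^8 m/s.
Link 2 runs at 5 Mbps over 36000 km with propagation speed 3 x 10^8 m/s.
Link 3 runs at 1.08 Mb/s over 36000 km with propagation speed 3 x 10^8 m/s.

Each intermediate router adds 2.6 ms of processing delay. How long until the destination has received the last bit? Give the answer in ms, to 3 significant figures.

L = 100 × 8 = 800 bits.
Transmission delays (L/R per hop): 0.0444444, 0.16, 0.740741 ms; sum = 0.945185 ms.
Propagation delays (d/s per hop): 120, 120, 120 ms; sum = 360 ms.
Processing at 2 router(s): 2 × 2.6 ms = 5.2 ms.
End-to-end = 366 ms.

366 ms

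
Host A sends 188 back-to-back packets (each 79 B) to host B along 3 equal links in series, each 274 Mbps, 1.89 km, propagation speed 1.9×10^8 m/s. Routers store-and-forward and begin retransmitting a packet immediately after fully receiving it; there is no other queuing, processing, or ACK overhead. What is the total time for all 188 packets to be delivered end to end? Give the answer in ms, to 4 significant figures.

0.4681 ms

Per-hop transmission t_tx = L/R = 632/274000000 = 0.00230657 ms.
Per-hop propagation t_prop = 1890/190000000 = 0.00994737 ms.
Pipeline fill: first packet needs 3·t_tx to clear all hops; remaining 187 packets each add one t_tx.
Total = (3+188-1)·t_tx + 3·t_prop = 190·0.00230657 + 3·0.00994737 = 0.4681 ms.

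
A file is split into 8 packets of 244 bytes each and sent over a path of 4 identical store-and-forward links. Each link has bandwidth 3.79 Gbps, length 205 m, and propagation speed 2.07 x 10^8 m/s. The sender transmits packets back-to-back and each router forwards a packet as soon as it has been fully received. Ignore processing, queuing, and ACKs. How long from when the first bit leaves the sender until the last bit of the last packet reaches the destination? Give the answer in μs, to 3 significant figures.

9.63 μs

Per-hop transmission t_tx = L/R = 1952/3790000000 = 0.51504 μs.
Per-hop propagation t_prop = 205/2.07e+08 = 0.990338 μs.
Pipeline fill: first packet needs 4·t_tx to clear all hops; remaining 7 packets each add one t_tx.
Total = (4+8-1)·t_tx + 4·t_prop = 11·0.51504 + 4·0.990338 = 9.63 μs.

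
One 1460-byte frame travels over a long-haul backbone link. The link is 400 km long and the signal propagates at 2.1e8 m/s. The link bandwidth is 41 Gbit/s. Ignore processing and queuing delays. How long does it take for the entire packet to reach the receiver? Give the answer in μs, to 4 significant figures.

1905 μs

L = 1460 × 8 = 11680 bits.
Transmission delay = L/R = 11680 / 41000000000 = 0.284878 μs.
Propagation delay = d/s = 400000 m / 210000000 m/s = 1904.76 μs.
Total = 1905 μs.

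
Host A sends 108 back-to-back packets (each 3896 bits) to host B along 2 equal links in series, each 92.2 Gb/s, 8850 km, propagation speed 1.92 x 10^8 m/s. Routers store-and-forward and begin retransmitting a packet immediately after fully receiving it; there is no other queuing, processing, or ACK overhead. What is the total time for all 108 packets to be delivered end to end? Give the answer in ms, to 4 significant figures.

92.19 ms

Per-hop transmission t_tx = L/R = 3896/92200000000 = 4.2256e-05 ms.
Per-hop propagation t_prop = 8850000/192000000 = 46.0938 ms.
Pipeline fill: first packet needs 2·t_tx to clear all hops; remaining 107 packets each add one t_tx.
Total = (2+108-1)·t_tx + 2·t_prop = 109·4.2256e-05 + 2·46.0938 = 92.19 ms.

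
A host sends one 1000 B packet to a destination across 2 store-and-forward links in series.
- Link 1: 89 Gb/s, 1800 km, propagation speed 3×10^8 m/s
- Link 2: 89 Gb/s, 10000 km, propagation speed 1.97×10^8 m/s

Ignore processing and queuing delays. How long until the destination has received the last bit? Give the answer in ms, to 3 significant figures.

L = 1000 × 8 = 8000 bits.
Transmission delay per hop = L/R = 8000/89000000000 = 8.98876e-05 ms; 2 hops → 0.000179775 ms.
Propagation delays (d/s per hop): 6, 50.7614 ms; sum = 56.7614 ms.
End-to-end = 56.8 ms.

56.8 ms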